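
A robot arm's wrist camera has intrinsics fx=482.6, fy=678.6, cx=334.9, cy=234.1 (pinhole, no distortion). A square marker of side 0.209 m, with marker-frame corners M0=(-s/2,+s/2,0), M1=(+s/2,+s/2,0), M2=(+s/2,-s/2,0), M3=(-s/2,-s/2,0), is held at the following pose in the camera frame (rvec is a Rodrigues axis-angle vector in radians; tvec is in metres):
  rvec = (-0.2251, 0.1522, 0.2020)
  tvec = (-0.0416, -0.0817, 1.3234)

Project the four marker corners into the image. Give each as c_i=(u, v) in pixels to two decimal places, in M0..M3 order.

Intrinsics K: fx=482.6, fy=678.6, cx=334.9, cy=234.1
Marker side s = 0.209 m; corners in marker frame (Z=0):
  M0 = (-0.1045, +0.1045, 0)
  M1 = (+0.1045, +0.1045, 0)
  M2 = (+0.1045, -0.1045, 0)
  M3 = (-0.1045, -0.1045, 0)
rvec = (-0.2251, 0.1522, 0.2020), |rvec| = θ = 0.33858 rad = 19.399°
Rodrigues: sinθ=0.33215, 1−cosθ=0.05677; R = I + sinθ·[k]× + (1−cosθ)·[k]×²:
    [+0.96832 -0.21513 +0.12679]
    [+0.18120 +0.95470 +0.23605]
    [-0.17183 -0.20560 +0.96343]
t = (-0.0416, -0.0817, 1.3234) m
M0: Pc = R·M0+t = (-0.16527, -0.00087, +1.31987); u = 482.6·(-0.16527)/1.31987 + 334.9 = 274.4702, v = 678.6·(-0.00087)/1.31987 + 234.1 = 233.6532
M1: Pc = R·M1+t = (+0.03711, +0.03700, +1.28396); u = 482.6·(+0.03711)/1.28396 + 334.9 = 348.8479, v = 678.6·(+0.03700)/1.28396 + 234.1 = 253.6558
M2: Pc = R·M2+t = (+0.08207, -0.16253, +1.32693); u = 482.6·(+0.08207)/1.32693 + 334.9 = 364.7488, v = 678.6·(-0.16253)/1.32693 + 234.1 = 150.9806
M3: Pc = R·M3+t = (-0.12031, -0.20040, +1.36284); u = 482.6·(-0.12031)/1.36284 + 334.9 = 292.2972, v = 678.6·(-0.20040)/1.36284 + 234.1 = 134.3143

c0=(274.47, 233.65) c1=(348.85, 253.66) c2=(364.75, 150.98) c3=(292.30, 134.31)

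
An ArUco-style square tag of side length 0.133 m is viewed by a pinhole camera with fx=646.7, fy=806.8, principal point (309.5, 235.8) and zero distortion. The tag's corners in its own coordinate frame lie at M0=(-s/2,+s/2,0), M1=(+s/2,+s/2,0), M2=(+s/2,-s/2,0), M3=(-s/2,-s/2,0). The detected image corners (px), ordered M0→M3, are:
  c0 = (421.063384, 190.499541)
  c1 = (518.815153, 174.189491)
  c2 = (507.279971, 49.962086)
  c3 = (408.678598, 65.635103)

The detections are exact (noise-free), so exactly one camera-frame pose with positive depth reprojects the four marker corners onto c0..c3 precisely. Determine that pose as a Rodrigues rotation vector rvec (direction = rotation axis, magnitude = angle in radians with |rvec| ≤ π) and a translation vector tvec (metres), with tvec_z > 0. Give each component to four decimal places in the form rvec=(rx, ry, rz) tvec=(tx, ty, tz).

rvec=(0.0484, -0.0430, -0.1332) tvec=(0.2055, -0.1230, 0.8592)

Intrinsics K: fx=646.7, fy=806.8, cx=309.5, cy=235.8
Marker side s = 0.133 m; corners in marker frame (Z=0):
  M0 = (-0.0665, +0.0665, 0)
  M1 = (+0.0665, +0.0665, 0)
  M2 = (+0.0665, -0.0665, 0)
  M3 = (-0.0665, -0.0665, 0)
Detected image corners:
  c0 = (421.063384, 190.499541) px
  c1 = (518.815153, 174.189491) px
  c2 = (507.279971, 49.962086) px
  c3 = (408.678598, 65.635103) px
Planar DLT: solve 8×8 A·h = b for H (H[2,2]=1):
  H  [+759.54142 +117.49802 +464.13338]
  H  [-114.71235 +943.56660 +120.29325]
  H  [+0.04609 +0.05945 +1.00000]
B = K⁻¹H; ‖b₁‖=1.163807, ‖b₂‖=1.163807; λ = 2/(‖b₁‖+‖b₂‖) = 0.859249, sign → tz>0 ⇒ λ=+0.859249
r₁ = λ·B[:,0] = (+0.99022,-0.13374,+0.03960); r₂ = λ·B[:,1] = (+0.13167,+0.98998,+0.05108)
r₃ = r₁×r₂ = (-0.04604,-0.04537,+0.99791); SVD([r₁ r₂ r₃]) → R = UVᵀ:
  R  [+0.99022 +0.13167 -0.04604]
  R  [-0.13374 +0.98998 -0.04537]
  R  [+0.03960 +0.05108 +0.99791]
t = (+0.20546, -0.12302, +0.85925) m
tr R = 2.978110; θ = arccos((tr R − 1)/2) = 0.148089 rad = 8.485°
axis k = ((R−Rᵀ)₃₂, (R−Rᵀ)₁₃, (R−Rᵀ)₂₁) / (2 sinθ) = (+0.326855, -0.290219, -0.899410)
rvec = θ·k = (+0.048403, -0.042978, -0.133192)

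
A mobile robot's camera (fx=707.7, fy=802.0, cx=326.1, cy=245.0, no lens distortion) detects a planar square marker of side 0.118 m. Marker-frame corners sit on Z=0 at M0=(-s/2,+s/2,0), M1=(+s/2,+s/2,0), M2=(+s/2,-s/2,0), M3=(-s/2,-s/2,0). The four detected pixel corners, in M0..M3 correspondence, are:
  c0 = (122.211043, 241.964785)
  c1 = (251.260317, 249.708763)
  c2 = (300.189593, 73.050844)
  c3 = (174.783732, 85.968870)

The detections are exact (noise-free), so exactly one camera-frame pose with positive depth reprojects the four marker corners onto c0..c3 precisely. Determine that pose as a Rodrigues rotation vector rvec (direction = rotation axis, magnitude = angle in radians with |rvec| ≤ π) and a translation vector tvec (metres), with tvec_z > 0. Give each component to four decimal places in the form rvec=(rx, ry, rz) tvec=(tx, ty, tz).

rvec=(-0.4062, 0.5434, 0.1571) tvec=(-0.0826, -0.0533, 0.4997)

Intrinsics K: fx=707.7, fy=802.0, cx=326.1, cy=245.0
Marker side s = 0.118 m; corners in marker frame (Z=0):
  M0 = (-0.0590, +0.0590, 0)
  M1 = (+0.0590, +0.0590, 0)
  M2 = (+0.0590, -0.0590, 0)
  M3 = (-0.0590, -0.0590, 0)
Detected image corners:
  c0 = (122.211043, 241.964785) px
  c1 = (251.260317, 249.708763) px
  c2 = (300.189593, 73.050844) px
  c3 = (174.783732, 85.968870) px
Planar DLT: solve 8×8 A·h = b for H (H[2,2]=1):
  H  [+852.09124 -572.49013 +209.11928]
  H  [-198.31054 +1295.59338 +159.48286]
  H  [-1.06313 -0.66677 +1.00000]
B = K⁻¹H; ‖b₁‖=2.001390, ‖b₂‖=2.001390; λ = 2/(‖b₁‖+‖b₂‖) = 0.499653, sign → tz>0 ⇒ λ=+0.499653
r₁ = λ·B[:,0] = (+0.84636,+0.03872,-0.53119); r₂ = λ·B[:,1] = (-0.25068,+0.90894,-0.33315)
r₃ = r₁×r₂ = (+0.46992,+0.41513,+0.77900); SVD([r₁ r₂ r₃]) → R = UVᵀ:
  R  [+0.84636 -0.25068 +0.46992]
  R  [+0.03872 +0.90894 +0.41513]
  R  [-0.53119 -0.33315 +0.77900]
t = (-0.08259, -0.05328, +0.49965) m
tr R = 2.534304; θ = arccos((tr R − 1)/2) = 0.696407 rad = 39.901°
axis k = ((R−Rᵀ)₃₂, (R−Rᵀ)₁₃, (R−Rᵀ)₂₁) / (2 sinθ) = (-0.583258, +0.780336, +0.225579)
rvec = θ·k = (-0.406185, +0.543431, +0.157095)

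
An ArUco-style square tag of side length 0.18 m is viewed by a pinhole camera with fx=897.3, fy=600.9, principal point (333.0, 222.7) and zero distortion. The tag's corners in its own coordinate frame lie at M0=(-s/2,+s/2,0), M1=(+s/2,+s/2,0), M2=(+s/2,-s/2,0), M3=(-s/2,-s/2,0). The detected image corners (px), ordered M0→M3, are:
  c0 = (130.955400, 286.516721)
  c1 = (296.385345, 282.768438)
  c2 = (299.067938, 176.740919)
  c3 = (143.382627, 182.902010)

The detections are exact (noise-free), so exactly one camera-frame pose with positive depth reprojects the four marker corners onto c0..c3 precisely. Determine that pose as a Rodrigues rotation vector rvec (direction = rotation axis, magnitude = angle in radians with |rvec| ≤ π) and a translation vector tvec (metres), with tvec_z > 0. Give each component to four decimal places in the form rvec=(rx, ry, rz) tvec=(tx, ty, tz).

Intrinsics K: fx=897.3, fy=600.9, cx=333.0, cy=222.7
Marker side s = 0.18 m; corners in marker frame (Z=0):
  M0 = (-0.0900, +0.0900, 0)
  M1 = (+0.0900, +0.0900, 0)
  M2 = (+0.0900, -0.0900, 0)
  M3 = (-0.0900, -0.0900, 0)
Detected image corners:
  c0 = (130.955400, 286.516721) px
  c1 = (296.385345, 282.768438) px
  c2 = (299.067938, 176.740919) px
  c3 = (143.382627, 182.902010) px
Planar DLT: solve 8×8 A·h = b for H (H[2,2]=1):
  H  [+859.80636 -117.11677 +216.52335]
  H  [-61.20700 +502.37347 +230.64171]
  H  [-0.14414 -0.34396 +1.00000]
B = K⁻¹H; ‖b₁‖=1.023070, ‖b₂‖=1.023070; λ = 2/(‖b₁‖+‖b₂‖) = 0.977450, sign → tz>0 ⇒ λ=+0.977450
r₁ = λ·B[:,0] = (+0.98889,-0.04735,-0.14089); r₂ = λ·B[:,1] = (-0.00281,+0.94178,-0.33621)
r₃ = r₁×r₂ = (+0.14860,+0.33287,+0.93119); SVD([r₁ r₂ r₃]) → R = UVᵀ:
  R  [+0.98889 -0.00281 +0.14860]
  R  [-0.04735 +0.94178 +0.33287]
  R  [-0.14089 -0.33621 +0.93119]
t = (-0.12688, +0.01292, +0.97745) m
tr R = 2.861868; θ = arccos((tr R − 1)/2) = 0.373835 rad = 21.419°
axis k = ((R−Rᵀ)₃₂, (R−Rᵀ)₁₃, (R−Rᵀ)₂₁) / (2 sinθ) = (-0.916067, +0.396361, -0.060982)
rvec = θ·k = (-0.342458, +0.148173, -0.022797)

rvec=(-0.3425, 0.1482, -0.0228) tvec=(-0.1269, 0.0129, 0.9775)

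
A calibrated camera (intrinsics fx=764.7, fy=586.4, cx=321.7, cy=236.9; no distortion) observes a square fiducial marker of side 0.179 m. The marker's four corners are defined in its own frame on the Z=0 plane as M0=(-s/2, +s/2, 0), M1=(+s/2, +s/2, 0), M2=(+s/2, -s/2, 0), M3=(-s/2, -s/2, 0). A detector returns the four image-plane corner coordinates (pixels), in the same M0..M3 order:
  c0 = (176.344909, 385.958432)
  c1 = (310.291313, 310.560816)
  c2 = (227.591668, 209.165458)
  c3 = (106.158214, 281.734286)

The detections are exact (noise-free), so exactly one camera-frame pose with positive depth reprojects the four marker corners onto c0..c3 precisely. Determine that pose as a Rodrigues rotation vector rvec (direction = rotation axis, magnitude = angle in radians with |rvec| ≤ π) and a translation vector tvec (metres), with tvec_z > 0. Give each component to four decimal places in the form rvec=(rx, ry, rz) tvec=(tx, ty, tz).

Intrinsics K: fx=764.7, fy=586.4, cx=321.7, cy=236.9
Marker side s = 0.179 m; corners in marker frame (Z=0):
  M0 = (-0.0895, +0.0895, 0)
  M1 = (+0.0895, +0.0895, 0)
  M2 = (+0.0895, -0.0895, 0)
  M3 = (-0.0895, -0.0895, 0)
Detected image corners:
  c0 = (176.344909, 385.958432) px
  c1 = (310.291313, 310.560816) px
  c2 = (227.591668, 209.165458) px
  c3 = (106.158214, 281.734286) px
Planar DLT: solve 8×8 A·h = b for H (H[2,2]=1):
  H  [+677.51614 +334.86634 +202.60818]
  H  [-462.84222 +441.79954 +295.35441]
  H  [-0.16791 -0.44694 +1.00000]
B = K⁻¹H; ‖b₁‖=1.209890, ‖b₂‖=1.209890; λ = 2/(‖b₁‖+‖b₂‖) = 0.826522, sign → tz>0 ⇒ λ=+0.826522
r₁ = λ·B[:,0] = (+0.79067,-0.59630,-0.13878); r₂ = λ·B[:,1] = (+0.51734,+0.77194,-0.36940)
r₃ = r₁×r₂ = (+0.32741,+0.22028,+0.91885); SVD([r₁ r₂ r₃]) → R = UVᵀ:
  R  [+0.79067 +0.51734 +0.32741]
  R  [-0.59630 +0.77194 +0.22028]
  R  [-0.13878 -0.36940 +0.91885]
t = (-0.12872, +0.08239, +0.82652) m
tr R = 2.481465; θ = arccos((tr R − 1)/2) = 0.736636 rad = 42.206°
axis k = ((R−Rᵀ)₃₂, (R−Rᵀ)₁₃, (R−Rᵀ)₂₁) / (2 sinθ) = (-0.438883, +0.346968, -0.828852)
rvec = θ·k = (-0.323297, +0.255589, -0.610562)

rvec=(-0.3233, 0.2556, -0.6106) tvec=(-0.1287, 0.0824, 0.8265)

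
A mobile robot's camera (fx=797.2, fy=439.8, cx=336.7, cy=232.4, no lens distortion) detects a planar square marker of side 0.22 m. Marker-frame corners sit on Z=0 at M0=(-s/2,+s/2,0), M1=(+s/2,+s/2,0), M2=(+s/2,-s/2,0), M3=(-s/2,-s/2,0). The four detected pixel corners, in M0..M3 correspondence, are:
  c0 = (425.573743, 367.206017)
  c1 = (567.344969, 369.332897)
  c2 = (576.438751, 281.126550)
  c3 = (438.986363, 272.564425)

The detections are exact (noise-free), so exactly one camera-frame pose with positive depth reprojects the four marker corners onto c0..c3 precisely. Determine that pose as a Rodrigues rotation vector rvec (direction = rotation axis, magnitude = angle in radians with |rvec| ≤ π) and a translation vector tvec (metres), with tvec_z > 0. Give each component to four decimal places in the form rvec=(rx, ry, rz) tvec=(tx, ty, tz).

rvec=(-0.1045, -0.3662, 0.1158) tvec=(0.2262, 0.2189, 1.0736)

Intrinsics K: fx=797.2, fy=439.8, cx=336.7, cy=232.4
Marker side s = 0.22 m; corners in marker frame (Z=0):
  M0 = (-0.1100, +0.1100, 0)
  M1 = (+0.1100, +0.1100, 0)
  M2 = (+0.1100, -0.1100, 0)
  M3 = (-0.1100, -0.1100, 0)
Detected image corners:
  c0 = (425.573743, 367.206017) px
  c1 = (567.344969, 369.332897) px
  c2 = (576.438751, 281.126550) px
  c3 = (438.986363, 272.564425) px
Planar DLT: solve 8×8 A·h = b for H (H[2,2]=1):
  H  [+798.47259 -108.17879 +504.66478]
  H  [+129.83434 +378.17476 +322.07883]
  H  [+0.32663 -0.11428 +1.00000]
B = K⁻¹H; ‖b₁‖=0.931451, ‖b₂‖=0.931451; λ = 2/(‖b₁‖+‖b₂‖) = 1.073594, sign → tz>0 ⇒ λ=+1.073594
r₁ = λ·B[:,0] = (+0.92720,+0.13164,+0.35067); r₂ = λ·B[:,1] = (-0.09386,+0.98800,-0.12269)
r₃ = r₁×r₂ = (-0.36261,+0.08085,+0.92843); SVD([r₁ r₂ r₃]) → R = UVᵀ:
  R  [+0.92720 -0.09386 -0.36261]
  R  [+0.13164 +0.98800 +0.08085]
  R  [+0.35067 -0.12269 +0.92843]
t = (+0.22620, +0.21891, +1.07359) m
tr R = 2.843625; θ = arccos((tr R − 1)/2) = 0.398066 rad = 22.808°
axis k = ((R−Rᵀ)₃₂, (R−Rᵀ)₁₃, (R−Rᵀ)₂₁) / (2 sinθ) = (-0.262543, -0.920037, +0.290867)
rvec = θ·k = (-0.104510, -0.366236, +0.115784)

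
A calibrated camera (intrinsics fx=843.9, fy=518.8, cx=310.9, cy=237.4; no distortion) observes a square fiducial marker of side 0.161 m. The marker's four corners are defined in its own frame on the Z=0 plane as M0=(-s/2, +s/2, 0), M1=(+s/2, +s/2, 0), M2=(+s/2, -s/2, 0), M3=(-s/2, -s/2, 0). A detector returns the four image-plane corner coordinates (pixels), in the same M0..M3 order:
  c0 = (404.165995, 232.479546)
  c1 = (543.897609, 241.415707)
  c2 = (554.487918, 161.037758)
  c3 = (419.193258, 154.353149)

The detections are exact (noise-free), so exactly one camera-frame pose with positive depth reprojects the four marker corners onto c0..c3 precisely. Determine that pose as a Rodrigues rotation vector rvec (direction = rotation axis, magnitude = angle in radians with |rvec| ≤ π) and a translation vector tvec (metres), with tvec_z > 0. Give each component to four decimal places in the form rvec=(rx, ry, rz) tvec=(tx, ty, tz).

rvec=(-0.2273, 0.1437, 0.1234) tvec=(0.2003, -0.0788, 1.0016)

Intrinsics K: fx=843.9, fy=518.8, cx=310.9, cy=237.4
Marker side s = 0.161 m; corners in marker frame (Z=0):
  M0 = (-0.0805, +0.0805, 0)
  M1 = (+0.0805, +0.0805, 0)
  M2 = (+0.0805, -0.0805, 0)
  M3 = (-0.0805, -0.0805, 0)
Detected image corners:
  c0 = (404.165995, 232.479546) px
  c1 = (543.897609, 241.415707) px
  c2 = (554.487918, 161.037758) px
  c3 = (419.193258, 154.353149) px
Planar DLT: solve 8×8 A·h = b for H (H[2,2]=1):
  H  [+779.27666 -182.96218 +479.68749]
  H  [+17.74996 +449.76325 +196.58730]
  H  [-0.15528 -0.21487 +1.00000]
B = K⁻¹H; ‖b₁‖=0.998415, ‖b₂‖=0.998415; λ = 2/(‖b₁‖+‖b₂‖) = 1.001588, sign → tz>0 ⇒ λ=+1.001588
r₁ = λ·B[:,0] = (+0.98219,+0.10544,-0.15553); r₂ = λ·B[:,1] = (-0.13786,+0.96679,-0.21521)
r₃ = r₁×r₂ = (+0.12767,+0.23282,+0.96410); SVD([r₁ r₂ r₃]) → R = UVᵀ:
  R  [+0.98219 -0.13786 +0.12767]
  R  [+0.10544 +0.96679 +0.23282]
  R  [-0.15553 -0.21521 +0.96410]
t = (+0.20033, -0.07879, +1.00159) m
tr R = 2.913077; θ = arccos((tr R − 1)/2) = 0.295905 rad = 16.954°
axis k = ((R−Rᵀ)₃₂, (R−Rᵀ)₁₃, (R−Rᵀ)₂₁) / (2 sinθ) = (-0.768221, +0.485593, +0.417175)
rvec = θ·k = (-0.227320, +0.143689, +0.123444)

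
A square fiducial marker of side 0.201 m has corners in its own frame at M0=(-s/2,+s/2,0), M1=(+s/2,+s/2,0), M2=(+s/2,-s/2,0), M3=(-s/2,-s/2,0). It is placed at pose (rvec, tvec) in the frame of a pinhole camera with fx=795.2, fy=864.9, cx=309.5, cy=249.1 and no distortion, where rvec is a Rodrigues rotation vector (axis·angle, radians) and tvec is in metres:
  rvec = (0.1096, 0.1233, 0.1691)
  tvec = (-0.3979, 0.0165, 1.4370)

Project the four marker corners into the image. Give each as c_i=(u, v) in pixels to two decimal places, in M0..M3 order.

Intrinsics K: fx=795.2, fy=864.9, cx=309.5, cy=249.1
Marker side s = 0.201 m; corners in marker frame (Z=0):
  M0 = (-0.1005, +0.1005, 0)
  M1 = (+0.1005, +0.1005, 0)
  M2 = (+0.1005, -0.1005, 0)
  M3 = (-0.1005, -0.1005, 0)
rvec = (0.1096, 0.1233, 0.1691), |rvec| = θ = 0.23624 rad = 13.536°
Rodrigues: sinθ=0.23405, 1−cosθ=0.02778; R = I + sinθ·[k]× + (1−cosθ)·[k]×²:
    [+0.97820 -0.16081 +0.13138]
    [+0.17426 +0.97979 -0.09821]
    [-0.11293 +0.11896 +0.98646]
t = (-0.3979, 0.0165, 1.4370) m
M0: Pc = R·M0+t = (-0.51237, +0.09746, +1.46031); u = 795.2·(-0.51237)/1.46031 + 309.5 = 30.4919, v = 864.9·(+0.09746)/1.46031 + 249.1 = 306.8207
M1: Pc = R·M1+t = (-0.31575, +0.13248, +1.43761); u = 795.2·(-0.31575)/1.43761 + 309.5 = 134.8445, v = 864.9·(+0.13248)/1.43761 + 249.1 = 328.8044
M2: Pc = R·M2+t = (-0.28343, -0.06446, +1.41369); u = 795.2·(-0.28343)/1.41369 + 309.5 = 150.0715, v = 864.9·(-0.06446)/1.41369 + 249.1 = 209.6657
M3: Pc = R·M3+t = (-0.48005, -0.09948, +1.43639); u = 795.2·(-0.48005)/1.43639 + 309.5 = 43.7412, v = 864.9·(-0.09948)/1.43639 + 249.1 = 189.1988

c0=(30.49, 306.82) c1=(134.84, 328.80) c2=(150.07, 209.67) c3=(43.74, 189.20)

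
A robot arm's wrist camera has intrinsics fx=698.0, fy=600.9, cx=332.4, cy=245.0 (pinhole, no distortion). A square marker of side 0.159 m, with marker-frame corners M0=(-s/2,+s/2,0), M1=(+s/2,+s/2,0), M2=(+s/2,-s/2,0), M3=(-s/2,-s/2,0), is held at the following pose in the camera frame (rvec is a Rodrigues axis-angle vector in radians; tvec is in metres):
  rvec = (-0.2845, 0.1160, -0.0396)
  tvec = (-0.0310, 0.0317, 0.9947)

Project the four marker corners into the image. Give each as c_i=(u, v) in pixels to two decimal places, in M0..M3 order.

c0=(255.47, 313.82) c1=(368.40, 309.57) c2=(364.31, 215.84) c3=(256.39, 221.48)

Intrinsics K: fx=698.0, fy=600.9, cx=332.4, cy=245.0
Marker side s = 0.159 m; corners in marker frame (Z=0):
  M0 = (-0.0795, +0.0795, 0)
  M1 = (+0.0795, +0.0795, 0)
  M2 = (+0.0795, -0.0795, 0)
  M3 = (-0.0795, -0.0795, 0)
rvec = (-0.2845, 0.1160, -0.0396), |rvec| = θ = 0.30978 rad = 17.749°
Rodrigues: sinθ=0.30485, 1−cosθ=0.04760; R = I + sinθ·[k]× + (1−cosθ)·[k]×²:
    [+0.99255 +0.02260 +0.11974]
    [-0.05534 +0.95907 +0.27769]
    [-0.10857 -0.28225 +0.95318]
t = (-0.0310, 0.0317, 0.9947) m
M0: Pc = R·M0+t = (-0.10811, +0.11235, +0.98089); u = 698.0·(-0.10811)/0.98089 + 332.4 = 255.4686, v = 600.9·(+0.11235)/0.98089 + 245.0 = 313.8237
M1: Pc = R·M1+t = (+0.04970, +0.10355, +0.96363); u = 698.0·(+0.04970)/0.96363 + 332.4 = 368.4030, v = 600.9·(+0.10355)/0.96363 + 245.0 = 309.5698
M2: Pc = R·M2+t = (+0.04611, -0.04895, +1.00851); u = 698.0·(+0.04611)/1.00851 + 332.4 = 364.3138, v = 600.9·(-0.04895)/1.00851 + 245.0 = 215.8365
M3: Pc = R·M3+t = (-0.11170, -0.04015, +1.02577); u = 698.0·(-0.11170)/1.02577 + 332.4 = 256.3892, v = 600.9·(-0.04015)/1.02577 + 245.0 = 221.4817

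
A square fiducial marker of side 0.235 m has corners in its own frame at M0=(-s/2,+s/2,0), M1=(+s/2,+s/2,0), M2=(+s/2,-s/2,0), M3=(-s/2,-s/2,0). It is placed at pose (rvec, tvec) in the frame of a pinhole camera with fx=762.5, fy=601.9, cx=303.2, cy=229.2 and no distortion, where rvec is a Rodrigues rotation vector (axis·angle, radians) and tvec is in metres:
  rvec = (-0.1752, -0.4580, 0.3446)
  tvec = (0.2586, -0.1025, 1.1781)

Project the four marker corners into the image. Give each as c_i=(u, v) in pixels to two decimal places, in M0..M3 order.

Intrinsics K: fx=762.5, fy=601.9, cx=303.2, cy=229.2
Marker side s = 0.235 m; corners in marker frame (Z=0):
  M0 = (-0.1175, +0.1175, 0)
  M1 = (+0.1175, +0.1175, 0)
  M2 = (+0.1175, -0.1175, 0)
  M3 = (-0.1175, -0.1175, 0)
rvec = (-0.1752, -0.4580, 0.3446), |rvec| = θ = 0.59934 rad = 34.340°
Rodrigues: sinθ=0.56410, 1−cosθ=0.17429; R = I + sinθ·[k]× + (1−cosθ)·[k]×²:
    [+0.84060 -0.28540 -0.46036]
    [+0.36327 +0.92749 +0.08832]
    [+0.40177 -0.24148 +0.88333]
t = (0.2586, -0.1025, 1.1781) m
M0: Pc = R·M0+t = (+0.12629, -0.03620, +1.10252); u = 762.5·(+0.12629)/1.10252 + 303.2 = 390.5451, v = 601.9·(-0.03620)/1.10252 + 229.2 = 209.4348
M1: Pc = R·M1+t = (+0.32384, +0.04916, +1.19693); u = 762.5·(+0.32384)/1.19693 + 303.2 = 509.4976, v = 601.9·(+0.04916)/1.19693 + 229.2 = 253.9231
M2: Pc = R·M2+t = (+0.39091, -0.16880, +1.25368); u = 762.5·(+0.39091)/1.25368 + 303.2 = 540.9520, v = 601.9·(-0.16880)/1.25368 + 229.2 = 148.1603
M3: Pc = R·M3+t = (+0.19336, -0.25416, +1.15927); u = 762.5·(+0.19336)/1.15927 + 303.2 = 430.3841, v = 601.9·(-0.25416)/1.15927 + 229.2 = 97.2359

c0=(390.55, 209.43) c1=(509.50, 253.92) c2=(540.95, 148.16) c3=(430.38, 97.24)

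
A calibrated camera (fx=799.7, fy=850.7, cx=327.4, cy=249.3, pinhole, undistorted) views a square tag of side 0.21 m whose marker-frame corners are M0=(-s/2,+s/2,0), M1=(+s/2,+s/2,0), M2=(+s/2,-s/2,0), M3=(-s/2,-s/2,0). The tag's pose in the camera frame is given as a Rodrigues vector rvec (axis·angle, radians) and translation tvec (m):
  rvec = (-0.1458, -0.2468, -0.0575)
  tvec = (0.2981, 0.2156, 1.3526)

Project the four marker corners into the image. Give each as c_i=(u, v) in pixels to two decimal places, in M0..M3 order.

c0=(451.89, 458.95) c1=(566.32, 445.88) c2=(552.41, 315.14) c3=(439.89, 322.86)

Intrinsics K: fx=799.7, fy=850.7, cx=327.4, cy=249.3
Marker side s = 0.21 m; corners in marker frame (Z=0):
  M0 = (-0.1050, +0.1050, 0)
  M1 = (+0.1050, +0.1050, 0)
  M2 = (+0.1050, -0.1050, 0)
  M3 = (-0.1050, -0.1050, 0)
rvec = (-0.1458, -0.2468, -0.0575), |rvec| = θ = 0.29236 rad = 16.751°
Rodrigues: sinθ=0.28821, 1−cosθ=0.04243; R = I + sinθ·[k]× + (1−cosθ)·[k]×²:
    [+0.96812 +0.07455 -0.23914]
    [-0.03882 +0.98781 +0.15078]
    [+0.24746 -0.13669 +0.95921]
t = (0.2981, 0.2156, 1.3526) m
M0: Pc = R·M0+t = (+0.20427, +0.32340, +1.31226); u = 799.7·(+0.20427)/1.31226 + 327.4 = 451.8861, v = 850.7·(+0.32340)/1.31226 + 249.3 = 458.9473
M1: Pc = R·M1+t = (+0.40758, +0.31524, +1.36423); u = 799.7·(+0.40758)/1.36423 + 327.4 = 566.3198, v = 850.7·(+0.31524)/1.36423 + 249.3 = 445.8778
M2: Pc = R·M2+t = (+0.39193, +0.10780, +1.39294); u = 799.7·(+0.39193)/1.39294 + 327.4 = 552.4086, v = 850.7·(+0.10780)/1.39294 + 249.3 = 315.1387
M3: Pc = R·M3+t = (+0.18862, +0.11596, +1.34097); u = 799.7·(+0.18862)/1.34097 + 327.4 = 439.8853, v = 850.7·(+0.11596)/1.34097 + 249.3 = 322.8619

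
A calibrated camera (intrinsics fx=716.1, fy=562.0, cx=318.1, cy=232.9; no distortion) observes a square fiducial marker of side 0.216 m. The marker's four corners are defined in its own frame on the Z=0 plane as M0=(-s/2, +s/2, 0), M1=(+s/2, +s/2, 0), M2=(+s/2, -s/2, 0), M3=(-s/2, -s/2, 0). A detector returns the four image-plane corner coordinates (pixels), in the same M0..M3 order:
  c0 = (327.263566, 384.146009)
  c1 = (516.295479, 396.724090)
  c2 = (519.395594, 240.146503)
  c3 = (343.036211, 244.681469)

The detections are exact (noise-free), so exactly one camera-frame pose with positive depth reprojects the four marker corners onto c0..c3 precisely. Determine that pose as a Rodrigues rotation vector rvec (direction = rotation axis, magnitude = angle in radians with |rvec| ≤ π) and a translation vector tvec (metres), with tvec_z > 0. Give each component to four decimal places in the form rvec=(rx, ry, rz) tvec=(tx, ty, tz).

Intrinsics K: fx=716.1, fy=562.0, cx=318.1, cy=232.9
Marker side s = 0.216 m; corners in marker frame (Z=0):
  M0 = (-0.1080, +0.1080, 0)
  M1 = (+0.1080, +0.1080, 0)
  M2 = (+0.1080, -0.1080, 0)
  M3 = (-0.1080, -0.1080, 0)
Detected image corners:
  c0 = (327.263566, 384.146009) px
  c1 = (516.295479, 396.724090) px
  c2 = (519.395594, 240.146503) px
  c3 = (343.036211, 244.681469) px
Planar DLT: solve 8×8 A·h = b for H (H[2,2]=1):
  H  [+620.46609 -193.89642 +421.48808]
  H  [-149.24121 +572.82664 +313.52643]
  H  [-0.52578 -0.34829 +1.00000]
B = K⁻¹H; ‖b₁‖=1.220138, ‖b₂‖=1.220138; λ = 2/(‖b₁‖+‖b₂‖) = 0.819580, sign → tz>0 ⇒ λ=+0.819580
r₁ = λ·B[:,0] = (+0.90155,-0.03906,-0.43092); r₂ = λ·B[:,1] = (-0.09512,+0.95366,-0.28545)
r₃ = r₁×r₂ = (+0.42210,+0.29833,+0.85605); SVD([r₁ r₂ r₃]) → R = UVᵀ:
  R  [+0.90155 -0.09512 +0.42210]
  R  [-0.03906 +0.95366 +0.29833]
  R  [-0.43092 -0.28545 +0.85605]
t = (+0.11833, +0.11758, +0.81958) m
tr R = 2.711261; θ = arccos((tr R − 1)/2) = 0.544028 rad = 31.171°
axis k = ((R−Rᵀ)₃₂, (R−Rᵀ)₁₃, (R−Rᵀ)₂₁) / (2 sinθ) = (-0.563945, +0.824035, +0.054146)
rvec = θ·k = (-0.306802, +0.448298, +0.029457)

rvec=(-0.3068, 0.4483, 0.0295) tvec=(0.1183, 0.1176, 0.8196)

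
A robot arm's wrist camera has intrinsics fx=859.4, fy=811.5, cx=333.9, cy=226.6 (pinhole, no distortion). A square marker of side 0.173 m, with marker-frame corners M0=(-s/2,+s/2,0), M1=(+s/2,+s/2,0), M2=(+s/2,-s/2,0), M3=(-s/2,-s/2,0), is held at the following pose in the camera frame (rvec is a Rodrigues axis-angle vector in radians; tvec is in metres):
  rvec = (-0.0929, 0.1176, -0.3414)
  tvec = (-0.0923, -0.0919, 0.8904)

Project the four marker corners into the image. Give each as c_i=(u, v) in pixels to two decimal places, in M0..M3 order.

Intrinsics K: fx=859.4, fy=811.5, cx=333.9, cy=226.6
Marker side s = 0.173 m; corners in marker frame (Z=0):
  M0 = (-0.0865, +0.0865, 0)
  M1 = (+0.0865, +0.0865, 0)
  M2 = (+0.0865, -0.0865, 0)
  M3 = (-0.0865, -0.0865, 0)
rvec = (-0.0929, 0.1176, -0.3414), |rvec| = θ = 0.37285 rad = 21.363°
Rodrigues: sinθ=0.36427, 1−cosθ=0.06871; R = I + sinθ·[k]× + (1−cosθ)·[k]×²:
    [+0.93556 +0.32815 +0.13057]
    [-0.33894 +0.93813 +0.07092]
    [-0.09922 -0.11061 +0.98890]
t = (-0.0923, -0.0919, 0.8904) m
M0: Pc = R·M0+t = (-0.14484, +0.01857, +0.88942); u = 859.4·(-0.14484)/0.88942 + 333.9 = 193.9466, v = 811.5·(+0.01857)/0.88942 + 226.6 = 243.5404
M1: Pc = R·M1+t = (+0.01701, -0.04007, +0.87225); u = 859.4·(+0.01701)/0.87225 + 333.9 = 350.6599, v = 811.5·(-0.04007)/0.87225 + 226.6 = 189.3203
M2: Pc = R·M2+t = (-0.03976, -0.20237, +0.89138); u = 859.4·(-0.03976)/0.89138 + 333.9 = 295.5680, v = 811.5·(-0.20237)/0.89138 + 226.6 = 42.3690
M3: Pc = R·M3+t = (-0.20161, -0.14373, +0.90855); u = 859.4·(-0.20161)/0.90855 + 333.9 = 143.1960, v = 811.5·(-0.14373)/0.90855 + 226.6 = 98.2234

c0=(193.95, 243.54) c1=(350.66, 189.32) c2=(295.57, 42.37) c3=(143.20, 98.22)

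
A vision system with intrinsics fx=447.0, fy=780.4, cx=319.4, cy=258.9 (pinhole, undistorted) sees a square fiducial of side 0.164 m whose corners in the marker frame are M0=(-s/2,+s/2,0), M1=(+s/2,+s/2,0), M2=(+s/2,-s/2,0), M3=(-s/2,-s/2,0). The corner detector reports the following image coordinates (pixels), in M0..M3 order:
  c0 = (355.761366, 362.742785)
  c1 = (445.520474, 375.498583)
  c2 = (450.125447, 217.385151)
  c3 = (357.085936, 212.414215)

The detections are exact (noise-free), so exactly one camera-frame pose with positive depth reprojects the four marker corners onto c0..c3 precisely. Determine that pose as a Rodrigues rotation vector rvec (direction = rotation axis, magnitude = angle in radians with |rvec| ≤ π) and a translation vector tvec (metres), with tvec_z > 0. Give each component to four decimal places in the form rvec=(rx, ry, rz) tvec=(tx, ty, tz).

Intrinsics K: fx=447.0, fy=780.4, cx=319.4, cy=258.9
Marker side s = 0.164 m; corners in marker frame (Z=0):
  M0 = (-0.0820, +0.0820, 0)
  M1 = (+0.0820, +0.0820, 0)
  M2 = (+0.0820, -0.0820, 0)
  M3 = (-0.0820, -0.0820, 0)
Detected image corners:
  c0 = (355.761366, 362.742785) px
  c1 = (445.520474, 375.498583) px
  c2 = (450.125447, 217.385151) px
  c3 = (357.085936, 212.414215) px
Planar DLT: solve 8×8 A·h = b for H (H[2,2]=1):
  H  [+428.55178 +66.01667 +400.89964]
  H  [-38.92772 +1000.62616 +293.21217]
  H  [-0.31978 +0.20847 +1.00000]
B = K⁻¹H; ‖b₁‖=1.230819, ‖b₂‖=1.230819; λ = 2/(‖b₁‖+‖b₂‖) = 0.812467, sign → tz>0 ⇒ λ=+0.812467
r₁ = λ·B[:,0] = (+0.96458,+0.04567,-0.25981); r₂ = λ·B[:,1] = (-0.00104,+0.98555,+0.16938)
r₃ = r₁×r₂ = (+0.26379,-0.16311,+0.95069); SVD([r₁ r₂ r₃]) → R = UVᵀ:
  R  [+0.96458 -0.00104 +0.26379]
  R  [+0.04567 +0.98555 -0.16311]
  R  [-0.25981 +0.16938 +0.95069]
t = (+0.14813, +0.03572, +0.81247) m
tr R = 2.900820; θ = arccos((tr R − 1)/2) = 0.316245 rad = 18.120°
axis k = ((R−Rᵀ)₃₂, (R−Rᵀ)₁₃, (R−Rᵀ)₂₁) / (2 sinθ) = (+0.534546, +0.841797, +0.075082)
rvec = θ·k = (+0.169048, +0.266214, +0.023744)

rvec=(0.1690, 0.2662, 0.0237) tvec=(0.1481, 0.0357, 0.8125)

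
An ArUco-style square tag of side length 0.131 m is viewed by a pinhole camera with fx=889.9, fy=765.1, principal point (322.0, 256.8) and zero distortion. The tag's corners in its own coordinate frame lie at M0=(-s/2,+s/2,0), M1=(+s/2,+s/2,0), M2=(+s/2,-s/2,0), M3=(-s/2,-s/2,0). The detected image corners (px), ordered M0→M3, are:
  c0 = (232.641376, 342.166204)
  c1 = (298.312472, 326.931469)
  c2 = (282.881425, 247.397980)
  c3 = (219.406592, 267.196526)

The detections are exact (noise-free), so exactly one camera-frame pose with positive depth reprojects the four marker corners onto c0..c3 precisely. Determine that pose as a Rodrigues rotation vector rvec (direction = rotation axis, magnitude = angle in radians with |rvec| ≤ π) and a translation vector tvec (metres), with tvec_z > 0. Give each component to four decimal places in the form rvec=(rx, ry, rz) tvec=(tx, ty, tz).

Intrinsics K: fx=889.9, fy=765.1, cx=322.0, cy=256.8
Marker side s = 0.131 m; corners in marker frame (Z=0):
  M0 = (-0.0655, +0.0655, 0)
  M1 = (+0.0655, +0.0655, 0)
  M2 = (+0.0655, -0.0655, 0)
  M3 = (-0.0655, -0.0655, 0)
Detected image corners:
  c0 = (232.641376, 342.166204) px
  c1 = (298.312472, 326.931469) px
  c2 = (282.881425, 247.397980) px
  c3 = (219.406592, 267.196526) px
Planar DLT: solve 8×8 A·h = b for H (H[2,2]=1):
  H  [+367.45296 +69.91024 +257.21264]
  H  [-277.53275 +544.20513 +295.81723]
  H  [-0.48541 -0.15189 +1.00000]
B = K⁻¹H; ‖b₁‖=0.788637, ‖b₂‖=0.788637; λ = 2/(‖b₁‖+‖b₂‖) = 1.268010, sign → tz>0 ⇒ λ=+1.268010
r₁ = λ·B[:,0] = (+0.74629,-0.25337,-0.61551); r₂ = λ·B[:,1] = (+0.16930,+0.96656,-0.19260)
r₃ = r₁×r₂ = (+0.64372,+0.03953,+0.76424); SVD([r₁ r₂ r₃]) → R = UVᵀ:
  R  [+0.74629 +0.16930 +0.64372]
  R  [-0.25337 +0.96656 +0.03953]
  R  [-0.61551 -0.19260 +0.76424]
t = (-0.09231, +0.06466, +1.26801) m
tr R = 2.477092; θ = arccos((tr R − 1)/2) = 0.739885 rad = 42.392°
axis k = ((R−Rᵀ)₃₂, (R−Rᵀ)₁₃, (R−Rᵀ)₂₁) / (2 sinθ) = (-0.172148, +0.933867, -0.313461)
rvec = θ·k = (-0.127370, +0.690954, -0.231925)

rvec=(-0.1274, 0.6910, -0.2319) tvec=(-0.0923, 0.0647, 1.2680)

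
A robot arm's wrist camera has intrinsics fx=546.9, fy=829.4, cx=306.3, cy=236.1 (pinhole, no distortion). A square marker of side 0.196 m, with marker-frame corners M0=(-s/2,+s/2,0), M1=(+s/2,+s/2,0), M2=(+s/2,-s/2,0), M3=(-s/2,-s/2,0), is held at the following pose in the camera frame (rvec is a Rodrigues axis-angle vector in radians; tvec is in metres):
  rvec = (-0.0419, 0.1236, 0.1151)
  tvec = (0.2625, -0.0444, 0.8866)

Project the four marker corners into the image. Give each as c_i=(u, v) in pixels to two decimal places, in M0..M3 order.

Intrinsics K: fx=546.9, fy=829.4, cx=306.3, cy=236.1
Marker side s = 0.196 m; corners in marker frame (Z=0):
  M0 = (-0.0980, +0.0980, 0)
  M1 = (+0.0980, +0.0980, 0)
  M2 = (+0.0980, -0.0980, 0)
  M3 = (-0.0980, -0.0980, 0)
rvec = (-0.0419, 0.1236, 0.1151), |rvec| = θ = 0.17401 rad = 9.970°
Rodrigues: sinθ=0.17314, 1−cosθ=0.01510; R = I + sinθ·[k]× + (1−cosθ)·[k]×²:
    [+0.98577 -0.11710 +0.12057]
    [+0.11194 +0.99252 +0.04878]
    [-0.12538 -0.03459 +0.99151]
t = (0.2625, -0.0444, 0.8866) m
M0: Pc = R·M0+t = (+0.15442, +0.04190, +0.89550); u = 546.9·(+0.15442)/0.89550 + 306.3 = 400.6066, v = 829.4·(+0.04190)/0.89550 + 236.1 = 274.9044
M1: Pc = R·M1+t = (+0.34763, +0.06384, +0.87092); u = 546.9·(+0.34763)/0.87092 + 306.3 = 524.5958, v = 829.4·(+0.06384)/0.87092 + 236.1 = 296.8930
M2: Pc = R·M2+t = (+0.37058, -0.13070, +0.87770); u = 546.9·(+0.37058)/0.87770 + 306.3 = 537.2110, v = 829.4·(-0.13070)/0.87770 + 236.1 = 112.5958
M3: Pc = R·M3+t = (+0.17737, -0.15264, +0.90228); u = 546.9·(+0.17737)/0.90228 + 306.3 = 413.8099, v = 829.4·(-0.15264)/0.90228 + 236.1 = 95.7921

c0=(400.61, 274.90) c1=(524.60, 296.89) c2=(537.21, 112.60) c3=(413.81, 95.79)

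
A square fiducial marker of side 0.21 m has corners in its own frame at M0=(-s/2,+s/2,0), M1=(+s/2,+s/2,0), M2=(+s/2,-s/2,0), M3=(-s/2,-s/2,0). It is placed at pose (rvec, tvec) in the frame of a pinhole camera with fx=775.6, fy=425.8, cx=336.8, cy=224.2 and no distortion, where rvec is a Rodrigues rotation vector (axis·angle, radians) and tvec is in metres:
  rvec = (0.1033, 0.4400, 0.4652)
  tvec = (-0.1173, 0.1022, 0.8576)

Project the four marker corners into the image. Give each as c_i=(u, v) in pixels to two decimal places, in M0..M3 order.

Intrinsics K: fx=775.6, fy=425.8, cx=336.8, cy=224.2
Marker side s = 0.21 m; corners in marker frame (Z=0):
  M0 = (-0.1050, +0.1050, 0)
  M1 = (+0.1050, +0.1050, 0)
  M2 = (+0.1050, -0.1050, 0)
  M3 = (-0.1050, -0.1050, 0)
rvec = (0.1033, 0.4400, 0.4652), |rvec| = θ = 0.64860 rad = 37.162°
Rodrigues: sinθ=0.60407, 1−cosθ=0.20307; R = I + sinθ·[k]× + (1−cosθ)·[k]×²:
    [+0.80208 -0.41132 +0.43299]
    [+0.45520 +0.89038 +0.00260]
    [-0.38660 +0.19501 +0.90140]
t = (-0.1173, 0.1022, 0.8576) m
M0: Pc = R·M0+t = (-0.24471, +0.14789, +0.91867); u = 775.6·(-0.24471)/0.91867 + 336.8 = 130.2022, v = 425.8·(+0.14789)/0.91867 + 224.2 = 292.7484
M1: Pc = R·M1+t = (-0.07627, +0.24349, +0.83748); u = 775.6·(-0.07627)/0.83748 + 336.8 = 266.1655, v = 425.8·(+0.24349)/0.83748 + 224.2 = 347.9953
M2: Pc = R·M2+t = (+0.01011, +0.05651, +0.79653); u = 775.6·(+0.01011)/0.79653 + 336.8 = 346.6417, v = 425.8·(+0.05651)/0.79653 + 224.2 = 254.4063
M3: Pc = R·M3+t = (-0.15833, -0.03909, +0.87772); u = 775.6·(-0.15833)/0.87772 + 336.8 = 196.8908, v = 425.8·(-0.03909)/0.87772 + 224.2 = 205.2382

c0=(130.20, 292.75) c1=(266.17, 348.00) c2=(346.64, 254.41) c3=(196.89, 205.24)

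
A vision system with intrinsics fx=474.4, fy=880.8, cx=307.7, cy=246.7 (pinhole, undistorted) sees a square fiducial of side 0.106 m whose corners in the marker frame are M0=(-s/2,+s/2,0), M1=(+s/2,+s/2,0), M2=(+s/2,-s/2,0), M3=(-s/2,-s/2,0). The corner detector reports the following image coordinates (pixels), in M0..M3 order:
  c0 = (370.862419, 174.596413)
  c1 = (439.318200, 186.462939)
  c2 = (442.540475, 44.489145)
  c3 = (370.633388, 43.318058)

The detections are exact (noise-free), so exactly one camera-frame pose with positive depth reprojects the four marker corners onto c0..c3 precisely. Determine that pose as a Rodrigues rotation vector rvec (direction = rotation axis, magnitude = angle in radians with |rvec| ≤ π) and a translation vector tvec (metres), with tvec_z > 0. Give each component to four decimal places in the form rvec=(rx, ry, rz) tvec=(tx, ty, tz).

rvec=(0.3151, 0.5645, 0.0451) tvec=(0.1392, -0.1031, 0.6829)

Intrinsics K: fx=474.4, fy=880.8, cx=307.7, cy=246.7
Marker side s = 0.106 m; corners in marker frame (Z=0):
  M0 = (-0.0530, +0.0530, 0)
  M1 = (+0.0530, +0.0530, 0)
  M2 = (+0.0530, -0.0530, 0)
  M3 = (-0.0530, -0.0530, 0)
Detected image corners:
  c0 = (370.862419, 174.596413) px
  c1 = (439.318200, 186.462939) px
  c2 = (442.540475, 44.489145) px
  c3 = (370.633388, 43.318058) px
Planar DLT: solve 8×8 A·h = b for H (H[2,2]=1):
  H  [+353.31522 +168.24216 +404.40764]
  H  [-22.57552 +1337.13604 +113.70641]
  H  [-0.75988 +0.44773 +1.00000]
B = K⁻¹H; ‖b₁‖=1.464300, ‖b₂‖=1.464300; λ = 2/(‖b₁‖+‖b₂‖) = 0.682920, sign → tz>0 ⇒ λ=+0.682920
r₁ = λ·B[:,0] = (+0.84520,+0.12784,-0.51894); r₂ = λ·B[:,1] = (+0.04387,+0.95110,+0.30576)
r₃ = r₁×r₂ = (+0.53265,-0.28120,+0.79826); SVD([r₁ r₂ r₃]) → R = UVᵀ:
  R  [+0.84520 +0.04387 +0.53265]
  R  [+0.12784 +0.95110 -0.28120]
  R  [-0.51894 +0.30576 +0.79826]
t = (+0.13922, -0.10312, +0.68292) m
tr R = 2.594553; θ = arccos((tr R − 1)/2) = 0.648026 rad = 37.129°
axis k = ((R−Rᵀ)₃₂, (R−Rᵀ)₁₃, (R−Rᵀ)₂₁) / (2 sinθ) = (+0.486205, +0.871072, +0.069557)
rvec = θ·k = (+0.315074, +0.564478, +0.045075)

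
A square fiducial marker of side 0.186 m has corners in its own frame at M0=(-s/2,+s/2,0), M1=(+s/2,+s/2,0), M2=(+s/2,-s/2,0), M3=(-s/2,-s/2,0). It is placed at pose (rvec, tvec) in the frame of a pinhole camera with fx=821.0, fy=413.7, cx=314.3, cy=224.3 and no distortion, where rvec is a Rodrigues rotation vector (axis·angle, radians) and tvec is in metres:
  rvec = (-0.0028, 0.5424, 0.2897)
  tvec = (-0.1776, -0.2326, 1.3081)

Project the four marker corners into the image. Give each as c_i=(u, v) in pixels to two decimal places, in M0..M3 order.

c0=(146.21, 173.10) c1=(232.06, 185.73) c2=(264.35, 126.44) c3=(175.37, 117.85)

Intrinsics K: fx=821.0, fy=413.7, cx=314.3, cy=224.3
Marker side s = 0.186 m; corners in marker frame (Z=0):
  M0 = (-0.0930, +0.0930, 0)
  M1 = (+0.0930, +0.0930, 0)
  M2 = (+0.0930, -0.0930, 0)
  M3 = (-0.0930, -0.0930, 0)
rvec = (-0.0028, 0.5424, 0.2897), |rvec| = θ = 0.61492 rad = 35.233°
Rodrigues: sinθ=0.57690, 1−cosθ=0.18318; R = I + sinθ·[k]× + (1−cosθ)·[k]×²:
    [+0.81682 -0.27252 +0.50846]
    [+0.27105 +0.95934 +0.07875]
    [-0.50925 +0.07350 +0.85747]
t = (-0.1776, -0.2326, 1.3081) m
M0: Pc = R·M0+t = (-0.27891, -0.16859, +1.36230); u = 821.0·(-0.27891)/1.36230 + 314.3 = 146.2130, v = 413.7·(-0.16859)/1.36230 + 224.3 = 173.1031
M1: Pc = R·M1+t = (-0.12698, -0.11817, +1.26757); u = 821.0·(-0.12698)/1.26757 + 314.3 = 232.0558, v = 413.7·(-0.11817)/1.26757 + 224.3 = 185.7314
M2: Pc = R·M2+t = (-0.07629, -0.29661, +1.25390); u = 821.0·(-0.07629)/1.25390 + 314.3 = 264.3479, v = 413.7·(-0.29661)/1.25390 + 224.3 = 126.4393
M3: Pc = R·M3+t = (-0.22822, -0.34703, +1.34863); u = 821.0·(-0.22822)/1.34863 + 314.3 = 175.3670, v = 413.7·(-0.34703)/1.34863 + 224.3 = 117.8474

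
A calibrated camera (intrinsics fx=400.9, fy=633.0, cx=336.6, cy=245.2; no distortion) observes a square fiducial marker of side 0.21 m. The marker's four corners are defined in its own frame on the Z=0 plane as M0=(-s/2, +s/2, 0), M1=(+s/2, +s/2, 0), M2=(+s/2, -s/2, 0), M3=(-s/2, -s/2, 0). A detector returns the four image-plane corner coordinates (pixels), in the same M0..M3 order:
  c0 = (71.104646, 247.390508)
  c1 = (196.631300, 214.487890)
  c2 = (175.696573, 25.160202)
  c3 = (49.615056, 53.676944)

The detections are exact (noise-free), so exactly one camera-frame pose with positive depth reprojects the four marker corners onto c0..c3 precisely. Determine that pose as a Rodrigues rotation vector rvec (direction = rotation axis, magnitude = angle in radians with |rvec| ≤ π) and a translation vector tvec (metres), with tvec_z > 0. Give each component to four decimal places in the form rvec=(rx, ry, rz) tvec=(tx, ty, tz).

rvec=(-0.0047, -0.0749, -0.1722) tvec=(-0.3628, -0.1191, 0.6841)

Intrinsics K: fx=400.9, fy=633.0, cx=336.6, cy=245.2
Marker side s = 0.21 m; corners in marker frame (Z=0):
  M0 = (-0.1050, +0.1050, 0)
  M1 = (+0.1050, +0.1050, 0)
  M2 = (+0.1050, -0.1050, 0)
  M3 = (-0.1050, -0.1050, 0)
Detected image corners:
  c0 = (71.104646, 247.390508) px
  c1 = (196.631300, 214.487890) px
  c2 = (175.696573, 25.160202) px
  c3 = (49.615056, 53.676944) px
Planar DLT: solve 8×8 A·h = b for H (H[2,2]=1):
  H  [+612.55863 +101.30900 +123.98766]
  H  [-131.44305 +912.22722 +135.02802]
  H  [+0.10946 +0.00255 +1.00000]
B = K⁻¹H; ‖b₁‖=1.461768, ‖b₂‖=1.461768; λ = 2/(‖b₁‖+‖b₂‖) = 0.684103, sign → tz>0 ⇒ λ=+0.684103
r₁ = λ·B[:,0] = (+0.98241,-0.17106,+0.07488); r₂ = λ·B[:,1] = (+0.17141,+0.98520,+0.00174)
r₃ = r₁×r₂ = (-0.07407,+0.01112,+0.99719); SVD([r₁ r₂ r₃]) → R = UVᵀ:
  R  [+0.98241 +0.17141 -0.07407]
  R  [-0.17106 +0.98520 +0.01112]
  R  [+0.07488 +0.00174 +0.99719]
t = (-0.36281, -0.11907, +0.68410) m
tr R = 2.964800; θ = arccos((tr R − 1)/2) = 0.187894 rad = 10.766°
axis k = ((R−Rᵀ)₃₂, (R−Rᵀ)₁₃, (R−Rᵀ)₂₁) / (2 sinθ) = (-0.025113, -0.398709, -0.916733)
rvec = θ·k = (-0.004719, -0.074915, -0.172248)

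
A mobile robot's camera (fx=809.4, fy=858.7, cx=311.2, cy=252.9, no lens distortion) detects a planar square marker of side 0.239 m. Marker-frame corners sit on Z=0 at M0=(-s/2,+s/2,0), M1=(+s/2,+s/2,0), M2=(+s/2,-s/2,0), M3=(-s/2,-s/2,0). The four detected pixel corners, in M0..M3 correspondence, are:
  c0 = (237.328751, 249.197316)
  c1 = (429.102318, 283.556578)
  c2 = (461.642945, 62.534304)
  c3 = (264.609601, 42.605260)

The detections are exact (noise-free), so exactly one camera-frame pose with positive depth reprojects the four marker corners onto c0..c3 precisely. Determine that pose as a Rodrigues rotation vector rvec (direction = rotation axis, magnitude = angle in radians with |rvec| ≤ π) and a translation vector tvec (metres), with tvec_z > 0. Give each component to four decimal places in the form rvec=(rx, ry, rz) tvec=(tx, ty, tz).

rvec=(0.0444, 0.2867, 0.1534) tvec=(0.0395, -0.1035, 0.9557)

Intrinsics K: fx=809.4, fy=858.7, cx=311.2, cy=252.9
Marker side s = 0.239 m; corners in marker frame (Z=0):
  M0 = (-0.1195, +0.1195, 0)
  M1 = (+0.1195, +0.1195, 0)
  M2 = (+0.1195, -0.1195, 0)
  M3 = (-0.1195, -0.1195, 0)
Detected image corners:
  c0 = (237.328751, 249.197316) px
  c1 = (429.102318, 283.556578) px
  c2 = (461.642945, 62.534304) px
  c3 = (264.609601, 42.605260) px
Planar DLT: solve 8×8 A·h = b for H (H[2,2]=1):
  H  [+711.96853 -100.94497 +344.66757]
  H  [+67.40141 +904.45171 +159.87534]
  H  [-0.29108 +0.06842 +1.00000]
B = K⁻¹H; ‖b₁‖=1.046349, ‖b₂‖=1.046349; λ = 2/(‖b₁‖+‖b₂‖) = 0.955704, sign → tz>0 ⇒ λ=+0.955704
r₁ = λ·B[:,0] = (+0.94762,+0.15695,-0.27819); r₂ = λ·B[:,1] = (-0.14433,+0.98737,+0.06539)
r₃ = r₁×r₂ = (+0.28493,-0.02181,+0.95830); SVD([r₁ r₂ r₃]) → R = UVᵀ:
  R  [+0.94762 -0.14433 +0.28493]
  R  [+0.15695 +0.98737 -0.02181]
  R  [-0.27819 +0.06539 +0.95830]
t = (+0.03952, -0.10353, +0.95570) m
tr R = 2.893284; θ = arccos((tr R − 1)/2) = 0.328144 rad = 18.801°
axis k = ((R−Rᵀ)₃₂, (R−Rᵀ)₁₃, (R−Rᵀ)₂₁) / (2 sinθ) = (+0.135287, +0.873630, +0.467406)
rvec = θ·k = (+0.044393, +0.286676, +0.153377)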